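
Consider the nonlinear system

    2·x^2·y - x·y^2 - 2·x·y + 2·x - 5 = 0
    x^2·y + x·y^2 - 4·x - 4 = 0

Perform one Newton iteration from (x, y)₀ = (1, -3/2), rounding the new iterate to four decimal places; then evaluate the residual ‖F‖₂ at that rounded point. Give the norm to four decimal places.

At (1, -3/2): F = (-5.2500, -7.2500).
Jacobian J = [[4·x·y - y^2 - 2·y + 2, 2·x^2 - 2·x·y - 2·x], [2·x·y + y^2 - 4, x^2 + 2·x·y]].
At the point, J = [[-3.2500, 3.0000], [-4.7500, -2.0000]] (det J = 20.7500).
Solving J·Δ = −F gives Δ = (-1.5542, 0.0663).
Then the next iterate is (x, y)₁ = (-0.5542, -1.4337).
Re-evaluating at (-0.5542, -1.4337): F = (-7.439044, -3.362699), so ‖F‖₂ = 8.1638.

8.1638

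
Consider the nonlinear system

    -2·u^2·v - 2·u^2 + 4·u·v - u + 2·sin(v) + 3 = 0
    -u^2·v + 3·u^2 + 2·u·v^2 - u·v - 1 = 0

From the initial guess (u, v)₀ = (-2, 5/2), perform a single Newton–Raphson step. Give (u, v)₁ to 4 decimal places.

(-1.1307, 1.9525)

At (-2, 5/2): F = (-41.803056, -19.0000).
Jacobian J = [[-4·u·v - 4·u + 4·v - 1, -2·u^2 + 4·u + 2·cos(v)], [-2·u·v + 6·u + 2·v^2 - v, -u^2 + 4·u·v - u]].
At the point, J = [[37.0000, -17.602287], [8.0000, -22.0000]] (det J = -673.181702).
Solving J·Δ = −F gives Δ = (0.8693, -0.5475).
Then the next iterate is (u, v)₁ = (-1.1307, 1.9525).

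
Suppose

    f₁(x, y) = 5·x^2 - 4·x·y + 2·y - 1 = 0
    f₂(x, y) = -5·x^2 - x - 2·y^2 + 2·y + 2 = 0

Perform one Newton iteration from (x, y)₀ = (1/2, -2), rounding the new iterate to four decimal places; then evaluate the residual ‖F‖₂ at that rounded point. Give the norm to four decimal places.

At (1/2, -2): F = (0.2500, -11.7500).
Jacobian J = [[10·x - 4·y, -4·x + 2], [-10·x - 1, -4·y + 2]].
At the point, J = [[13.0000, 0.0000], [-6.0000, 10.0000]] (det J = 130.0000).
Solving J·Δ = −F gives Δ = (-0.0192, 1.1635).
Then the next iterate is (x, y)₁ = (0.4808, -0.8365).
Re-evaluating at (0.4808, -0.8365): F = (0.0916, -2.709108), so ‖F‖₂ = 2.7107.

2.7107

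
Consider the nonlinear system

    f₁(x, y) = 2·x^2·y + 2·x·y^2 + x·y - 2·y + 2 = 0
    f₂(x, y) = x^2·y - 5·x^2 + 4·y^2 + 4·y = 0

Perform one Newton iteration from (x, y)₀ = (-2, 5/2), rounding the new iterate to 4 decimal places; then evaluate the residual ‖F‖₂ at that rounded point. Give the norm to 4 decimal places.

18.6620

At (-2, 5/2): F = (-13.0000, 25.0000).
Jacobian J = [[4·x·y + 2·y^2 + y, 2·x^2 + 4·x·y + x - 2], [2·x·y - 10·x, x^2 + 8·y + 4]].
At the point, J = [[-5.0000, -16.0000], [10.0000, 28.0000]] (det J = 20.0000).
Solving J·Δ = −F gives Δ = (-1.8000, -0.2500).
Then the next iterate is (x, y)₁ = (-3.8000, 2.2500).
Re-evaluating at (-3.8000, 2.2500): F = (15.4550, -10.4600), so ‖F‖₂ = 18.6620.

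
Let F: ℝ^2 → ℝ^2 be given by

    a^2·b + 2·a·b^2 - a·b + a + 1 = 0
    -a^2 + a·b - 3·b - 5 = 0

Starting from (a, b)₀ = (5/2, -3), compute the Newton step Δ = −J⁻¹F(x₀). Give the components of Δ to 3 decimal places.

(-1.286, 1.076)

At (5/2, -3): F = (37.250, -9.750).
Jacobian J = [[2·a·b + 2·b^2 - b + 1, a^2 + 4·a·b - a], [-2·a + b, a - 3]].
At the point, J = [[7.000, -26.250], [-8.000, -0.500]] (det J = -213.500).
Solving J·Δ = −F gives Δ = (-1.286, 1.076).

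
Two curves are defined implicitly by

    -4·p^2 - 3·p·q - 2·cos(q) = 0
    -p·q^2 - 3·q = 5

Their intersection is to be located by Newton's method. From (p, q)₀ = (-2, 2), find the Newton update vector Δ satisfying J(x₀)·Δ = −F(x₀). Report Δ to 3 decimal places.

(-0.094, 0.525)

At (-2, 2): F = (-3.16771, -3.000).
Jacobian J = [[-8·p - 3·q, -3·p + 2·sin(q)], [-q^2, -2·p·q - 3]].
At the point, J = [[10.000, 7.81859], [-4.000, 5.000]] (det J = 81.27438).
Solving J·Δ = −F gives Δ = (-0.094, 0.525).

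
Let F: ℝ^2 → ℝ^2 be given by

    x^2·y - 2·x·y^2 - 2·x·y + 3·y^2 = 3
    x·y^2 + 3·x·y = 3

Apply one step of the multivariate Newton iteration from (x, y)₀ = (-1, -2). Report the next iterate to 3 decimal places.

(-1.176, -1.353)

At (-1, -2): F = (11.000, -1.000).
Jacobian J = [[2·x·y - 2·y^2 - 2·y, x^2 - 4·x·y - 2·x + 6·y], [y^2 + 3·y, 2·x·y + 3·x]].
At the point, J = [[0.000, -17.000], [-2.000, 1.000]] (det J = -34.000).
Solving J·Δ = −F gives Δ = (-0.176, 0.647).
Then the next iterate is (x, y)₁ = (-1.176, -1.353).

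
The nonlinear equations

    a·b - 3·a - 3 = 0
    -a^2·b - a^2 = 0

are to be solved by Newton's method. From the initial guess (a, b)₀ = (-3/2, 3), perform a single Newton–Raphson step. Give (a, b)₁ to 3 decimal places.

At (-3/2, 3): F = (-3.000, -9.000).
Jacobian J = [[b - 3, a], [-2·a·b - 2·a, -a^2]].
At the point, J = [[0.000, -1.500], [12.000, -2.250]] (det J = 18.000).
Solving J·Δ = −F gives Δ = (0.375, -2.000).
Then the next iterate is (a, b)₁ = (-1.125, 1.000).

(-1.125, 1.000)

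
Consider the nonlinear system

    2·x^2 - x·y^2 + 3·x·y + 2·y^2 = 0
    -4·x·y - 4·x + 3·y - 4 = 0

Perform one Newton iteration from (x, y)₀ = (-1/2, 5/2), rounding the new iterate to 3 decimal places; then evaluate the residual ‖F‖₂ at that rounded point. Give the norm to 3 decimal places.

3.959

At (-1/2, 5/2): F = (12.375, 10.500).
Jacobian J = [[4·x - y^2 + 3·y, -2·x·y + 3·x + 4·y], [-4·y - 4, -4·x + 3]].
At the point, J = [[-0.750, 11.000], [-14.000, 5.000]] (det J = 150.250).
Solving J·Δ = −F gives Δ = (0.357, -1.101).
Then the next iterate is (x, y)₁ = (-0.143, 1.399).
Re-evaluating at (-0.143, 1.399): F = (3.63501, 1.56923), so ‖F‖₂ = 3.959.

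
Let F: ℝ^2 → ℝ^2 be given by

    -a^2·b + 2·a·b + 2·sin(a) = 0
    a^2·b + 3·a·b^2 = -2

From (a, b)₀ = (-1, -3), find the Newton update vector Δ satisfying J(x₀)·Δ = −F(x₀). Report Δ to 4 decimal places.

At (-1, -3): F = (7.317058, -28.0000).
Jacobian J = [[-2·a·b + 2·b + 2·cos(a), -a^2 + 2·a], [2·a·b + 3·b^2, a^2 + 6·a·b]].
At the point, J = [[-10.919395, -3.0000], [33.0000, 19.0000]] (det J = -108.468512).
Solving J·Δ = −F gives Δ = (0.5073, 0.5926).

(0.5073, 0.5926)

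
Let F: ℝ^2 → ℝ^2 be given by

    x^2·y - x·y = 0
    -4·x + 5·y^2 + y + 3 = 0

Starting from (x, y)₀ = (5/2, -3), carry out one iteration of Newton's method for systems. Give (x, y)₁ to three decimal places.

(1.963, -1.719)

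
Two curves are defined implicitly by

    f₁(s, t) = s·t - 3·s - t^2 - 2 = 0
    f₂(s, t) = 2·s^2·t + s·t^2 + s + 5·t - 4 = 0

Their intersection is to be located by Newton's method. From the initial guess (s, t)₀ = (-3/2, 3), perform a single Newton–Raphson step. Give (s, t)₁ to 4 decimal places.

(-0.4042, 1.5333)

At (-3/2, 3): F = (-11.0000, 9.5000).
Jacobian J = [[t - 3, s - 2·t], [4·s·t + t^2 + 1, 2·s^2 + 2·s·t + 5]].
At the point, J = [[0.0000, -7.5000], [-8.0000, 0.5000]] (det J = -60.0000).
Solving J·Δ = −F gives Δ = (1.0958, -1.4667).
Then the next iterate is (s, t)₁ = (-0.4042, 1.5333).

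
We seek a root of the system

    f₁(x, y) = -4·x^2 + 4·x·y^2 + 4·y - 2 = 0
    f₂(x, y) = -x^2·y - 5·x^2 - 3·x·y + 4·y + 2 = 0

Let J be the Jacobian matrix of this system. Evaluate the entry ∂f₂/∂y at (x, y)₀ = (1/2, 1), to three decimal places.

2.250

∂f₂/∂y = -x^2 - 3·x + 4.
At (1/2, 1) this is 2.250.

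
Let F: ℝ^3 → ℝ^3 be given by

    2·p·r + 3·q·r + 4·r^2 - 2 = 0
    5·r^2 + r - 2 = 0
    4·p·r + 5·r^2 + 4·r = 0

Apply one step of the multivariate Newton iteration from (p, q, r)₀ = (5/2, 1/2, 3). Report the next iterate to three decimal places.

At (5/2, 1/2, 3): F = (53.500, 46.000, 87.000).
Jacobian J = [[2·r, 3·r, 2·p + 3·q + 8·r], [0, 0, 10·r + 1], [4·r, 0, 4·p + 10·r + 4]].
At the point, J = [[6.000, 9.000, 30.500], [0.000, 0.000, 31.000], [12.000, 0.000, 44.000]] (det J = 3348.000).
Solving J·Δ = −F gives Δ = (-1.809, 0.290, -1.484).
Then the next iterate is (p, q, r)₁ = (0.691, 0.790, 1.516).

(0.691, 0.790, 1.516)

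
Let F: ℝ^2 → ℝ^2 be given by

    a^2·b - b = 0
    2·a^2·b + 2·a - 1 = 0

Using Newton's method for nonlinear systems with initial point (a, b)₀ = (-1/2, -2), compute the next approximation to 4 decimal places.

(-0.2273, 0.7273)

At (-1/2, -2): F = (1.5000, -3.0000).
Jacobian J = [[2·a·b, a^2 - 1], [4·a·b + 2, 2·a^2]].
At the point, J = [[2.0000, -0.7500], [6.0000, 0.5000]] (det J = 5.5000).
Solving J·Δ = −F gives Δ = (0.2727, 2.7273).
Then the next iterate is (a, b)₁ = (-0.2273, 0.7273).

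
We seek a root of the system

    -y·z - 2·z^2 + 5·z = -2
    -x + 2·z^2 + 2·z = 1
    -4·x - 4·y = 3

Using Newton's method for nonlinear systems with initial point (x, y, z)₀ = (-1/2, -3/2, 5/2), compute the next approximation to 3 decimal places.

(-3.934, 3.184, 0.797)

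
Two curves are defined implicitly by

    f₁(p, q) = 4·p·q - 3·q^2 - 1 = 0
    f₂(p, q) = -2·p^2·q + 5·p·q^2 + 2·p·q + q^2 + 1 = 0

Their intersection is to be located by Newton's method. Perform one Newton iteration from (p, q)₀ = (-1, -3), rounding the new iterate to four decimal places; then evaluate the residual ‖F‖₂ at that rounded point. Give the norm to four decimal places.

6.6082

At (-1, -3): F = (-16.0000, -23.0000).
Jacobian J = [[4·q, 4·p - 6·q], [-4·p·q + 5·q^2 + 2·q, -2·p^2 + 10·p·q + 2·p + 2·q]].
At the point, J = [[-12.0000, 14.0000], [27.0000, 20.0000]] (det J = -618.0000).
Solving J·Δ = −F gives Δ = (0.0032, 1.1456).
Then the next iterate is (p, q)₁ = (-0.9968, -1.8544).
Re-evaluating at (-0.9968, -1.8544): F = (-3.922534, -5.318143), so ‖F‖₂ = 6.6082.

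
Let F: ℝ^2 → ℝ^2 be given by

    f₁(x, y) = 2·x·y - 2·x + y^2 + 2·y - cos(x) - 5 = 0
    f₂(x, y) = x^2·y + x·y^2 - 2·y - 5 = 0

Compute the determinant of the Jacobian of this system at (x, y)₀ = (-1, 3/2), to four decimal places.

J = [[2·y + sin(x) - 2, 2·x + 2·y + 2], [2·x·y + y^2, x^2 + 2·x·y - 2]].
At the point, J = [[0.158529, 3.0000], [-0.7500, -4.0000]].
det J = 1.6159.

1.6159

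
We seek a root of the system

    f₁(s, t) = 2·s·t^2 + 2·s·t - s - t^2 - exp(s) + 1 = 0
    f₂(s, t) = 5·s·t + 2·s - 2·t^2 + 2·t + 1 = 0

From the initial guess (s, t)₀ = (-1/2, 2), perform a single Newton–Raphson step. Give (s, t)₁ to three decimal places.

At (-1/2, 2): F = (-9.10653, -9.000).
Jacobian J = [[2·t^2 + 2·t - exp(s) - 1, 4·s·t + 2·s - 2·t], [5·t + 2, 5·s - 4·t + 2]].
At the point, J = [[10.39347, -9.000], [12.000, -8.500]] (det J = 19.65551).
Solving J·Δ = −F gives Δ = (0.183, -0.801).
Then the next iterate is (s, t)₁ = (-0.317, 1.199).

(-0.317, 1.199)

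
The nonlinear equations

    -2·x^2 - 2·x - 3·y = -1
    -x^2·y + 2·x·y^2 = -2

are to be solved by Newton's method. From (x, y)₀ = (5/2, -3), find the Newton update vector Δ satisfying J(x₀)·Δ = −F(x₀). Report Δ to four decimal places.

(-0.8785, 1.0140)

At (5/2, -3): F = (-7.5000, 65.7500).
Jacobian J = [[-4·x - 2, -3], [-2·x·y + 2·y^2, -x^2 + 4·x·y]].
At the point, J = [[-12.0000, -3.0000], [33.0000, -36.2500]] (det J = 534.0000).
Solving J·Δ = −F gives Δ = (-0.8785, 1.0140).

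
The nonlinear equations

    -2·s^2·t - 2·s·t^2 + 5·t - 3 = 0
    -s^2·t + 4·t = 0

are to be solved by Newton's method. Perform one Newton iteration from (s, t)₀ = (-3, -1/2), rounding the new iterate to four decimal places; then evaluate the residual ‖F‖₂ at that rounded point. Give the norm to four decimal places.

At (-3, -1/2): F = (5.0000, 2.5000).
Jacobian J = [[-4·s·t - 2·t^2, -2·s^2 - 4·s·t + 5], [-2·s·t, -s^2 + 4]].
At the point, J = [[-6.5000, -19.0000], [-3.0000, -5.0000]] (det J = -24.5000).
Solving J·Δ = −F gives Δ = (0.9184, -0.0510).
Then the next iterate is (s, t)₁ = (-2.0816, -0.5510).
Re-evaluating at (-2.0816, -0.5510): F = (0.283982, 0.183515), so ‖F‖₂ = 0.3381.

0.3381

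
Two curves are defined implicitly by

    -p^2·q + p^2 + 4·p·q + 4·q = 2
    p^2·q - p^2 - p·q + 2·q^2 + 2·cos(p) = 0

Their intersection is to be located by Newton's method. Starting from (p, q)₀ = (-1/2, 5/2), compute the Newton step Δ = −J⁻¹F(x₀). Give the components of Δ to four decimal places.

(-0.0033, -1.4782)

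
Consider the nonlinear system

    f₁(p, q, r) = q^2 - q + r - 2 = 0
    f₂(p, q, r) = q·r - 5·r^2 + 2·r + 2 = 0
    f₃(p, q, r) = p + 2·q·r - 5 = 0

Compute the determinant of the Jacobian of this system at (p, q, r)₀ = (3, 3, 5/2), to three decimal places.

-102.500

J = [[0, 2·q - 1, 1], [0, r, q - 10·r + 2], [1, 2·r, 2·q]].
At the point, J = [[0.000, 5.000, 1.000], [0.000, 2.500, -20.000], [1.000, 5.000, 6.000]].
det J = -102.500.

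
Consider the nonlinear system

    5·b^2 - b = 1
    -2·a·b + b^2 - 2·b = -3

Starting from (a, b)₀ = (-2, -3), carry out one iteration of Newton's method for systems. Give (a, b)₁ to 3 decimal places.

At (-2, -3): F = (47.000, 6.000).
Jacobian J = [[0, 10·b - 1], [-2·b, -2·a + 2·b - 2]].
At the point, J = [[0.000, -31.000], [6.000, -4.000]] (det J = 186.000).
Solving J·Δ = −F gives Δ = (0.011, 1.516).
Then the next iterate is (a, b)₁ = (-1.989, -1.484).

(-1.989, -1.484)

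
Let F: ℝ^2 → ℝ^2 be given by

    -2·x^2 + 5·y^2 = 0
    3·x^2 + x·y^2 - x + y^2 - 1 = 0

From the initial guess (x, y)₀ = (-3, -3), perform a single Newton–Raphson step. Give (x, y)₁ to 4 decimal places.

(1.1923, -0.4231)

At (-3, -3): F = (27.0000, 11.0000).
Jacobian J = [[-4·x, 10·y], [6·x + y^2 - 1, 2·x·y + 2·y]].
At the point, J = [[12.0000, -30.0000], [-10.0000, 12.0000]] (det J = -156.0000).
Solving J·Δ = −F gives Δ = (4.1923, 2.5769).
Then the next iterate is (x, y)₁ = (1.1923, -0.4231).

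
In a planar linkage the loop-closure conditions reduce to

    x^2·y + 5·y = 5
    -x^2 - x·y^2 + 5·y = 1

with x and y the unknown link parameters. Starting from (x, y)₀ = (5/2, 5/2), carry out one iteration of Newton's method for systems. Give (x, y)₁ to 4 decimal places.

(4.2286, -1.4762)

At (5/2, 5/2): F = (23.1250, -10.3750).
Jacobian J = [[2·x·y, x^2 + 5], [-2·x - y^2, -2·x·y + 5]].
At the point, J = [[12.5000, 11.2500], [-11.2500, -7.5000]] (det J = 32.8125).
Solving J·Δ = −F gives Δ = (1.7286, -3.9762).
Then the next iterate is (x, y)₁ = (4.2286, -1.4762).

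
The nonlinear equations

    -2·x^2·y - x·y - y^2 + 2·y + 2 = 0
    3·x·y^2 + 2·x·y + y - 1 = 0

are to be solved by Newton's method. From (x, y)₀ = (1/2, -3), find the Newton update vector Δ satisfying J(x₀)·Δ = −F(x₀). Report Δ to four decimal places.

At (1/2, -3): F = (-10.0000, 6.5000).
Jacobian J = [[-4·x·y - y, -2·x^2 - x - 2·y + 2], [3·y^2 + 2·y, 6·x·y + 2·x + 1]].
At the point, J = [[9.0000, 7.0000], [21.0000, -7.0000]] (det J = -210.0000).
Solving J·Δ = −F gives Δ = (0.1167, 1.2786).

(0.1167, 1.2786)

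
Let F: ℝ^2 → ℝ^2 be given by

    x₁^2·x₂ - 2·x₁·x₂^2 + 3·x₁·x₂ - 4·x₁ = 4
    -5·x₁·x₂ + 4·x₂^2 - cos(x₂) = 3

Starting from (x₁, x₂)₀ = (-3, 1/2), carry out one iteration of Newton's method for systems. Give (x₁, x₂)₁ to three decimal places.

(-1.456, 0.461)

At (-3, 1/2): F = (9.500, 4.62242).
Jacobian J = [[2·x₁·x₂ - 2·x₂^2 + 3·x₂ - 4, x₁^2 - 4·x₁·x₂ + 3·x₁], [-5·x₂, -5·x₁ + 8·x₂ + sin(x₂)]].
At the point, J = [[-6.000, 6.000], [-2.500, 19.47943]] (det J = -101.87655).
Solving J·Δ = −F gives Δ = (1.544, -0.039).
Then the next iterate is (x₁, x₂)₁ = (-1.456, 0.461).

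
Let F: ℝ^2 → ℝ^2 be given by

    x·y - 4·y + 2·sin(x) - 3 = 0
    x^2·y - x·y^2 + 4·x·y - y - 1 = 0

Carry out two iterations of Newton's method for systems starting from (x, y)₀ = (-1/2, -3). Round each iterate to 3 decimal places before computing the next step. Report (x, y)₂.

At (-1/2, -3): F = (9.54115, 11.750).
Jacobian J = [[y + 2·cos(x), x - 4], [2·x·y - y^2 + 4·y, x^2 - 2·x·y + 4·x - 1]].
At the point, J = [[-1.24483, -4.500], [-18.000, -5.750]] (det J = -73.84220).
Solving J·Δ = −F gives Δ = (-0.027, 2.128).
Then the next iterate is (x, y)₁ = (-0.527, -0.872).
Round to (-0.527, -0.872) and repeat: F = (-0.05834, 1.86872), J = [[0.85664, -4.527], [-3.32930, -3.74936]].
Δ = (0.475, 0.077), so (x, y)₂ = (-0.052, -0.795).

(-0.052, -0.795)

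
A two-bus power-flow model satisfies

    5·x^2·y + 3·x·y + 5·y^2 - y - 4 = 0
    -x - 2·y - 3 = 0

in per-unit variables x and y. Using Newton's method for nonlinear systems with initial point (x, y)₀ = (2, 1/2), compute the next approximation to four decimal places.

(-20.9286, 8.9643)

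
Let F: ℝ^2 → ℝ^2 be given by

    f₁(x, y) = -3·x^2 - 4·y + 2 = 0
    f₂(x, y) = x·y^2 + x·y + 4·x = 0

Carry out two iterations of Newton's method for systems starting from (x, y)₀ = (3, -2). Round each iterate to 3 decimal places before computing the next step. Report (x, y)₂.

(0.599, 1.295)

At (3, -2): F = (-17.000, 18.000).
Jacobian J = [[-6·x, -4], [y^2 + y + 4, 2·x·y + x]].
At the point, J = [[-18.000, -4.000], [6.000, -9.000]] (det J = 186.000).
Solving J·Δ = −F gives Δ = (-1.210, 1.194).
Then the next iterate is (x, y)₁ = (1.790, -0.806).
Round to (1.790, -0.806) and repeat: F = (-4.38830, 6.88011), J = [[-10.740, -4.000], [3.84364, -1.09548]].
Δ = (-1.191, 2.101), so (x, y)₂ = (0.599, 1.295).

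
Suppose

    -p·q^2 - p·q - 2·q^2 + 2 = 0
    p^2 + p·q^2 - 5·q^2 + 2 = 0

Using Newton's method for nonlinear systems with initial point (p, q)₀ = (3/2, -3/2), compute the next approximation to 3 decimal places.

(1.401, -1.105)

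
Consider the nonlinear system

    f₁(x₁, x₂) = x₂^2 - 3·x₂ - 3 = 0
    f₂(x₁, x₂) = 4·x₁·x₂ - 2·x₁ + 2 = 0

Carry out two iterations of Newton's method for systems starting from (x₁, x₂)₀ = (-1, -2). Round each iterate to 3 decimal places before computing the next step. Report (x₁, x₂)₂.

At (-1, -2): F = (7.000, 12.000).
Jacobian J = [[0, 2·x₂ - 3], [4·x₂ - 2, 4·x₁]].
At the point, J = [[0.000, -7.000], [-10.000, -4.000]] (det J = -70.000).
Solving J·Δ = −F gives Δ = (0.800, 1.000).
Then the next iterate is (x₁, x₂)₁ = (-0.200, -1.000).
Round to (-0.200, -1.000) and repeat: F = (1.000, 3.200), J = [[0.000, -5.000], [-6.000, -0.800]].
Δ = (0.507, 0.200), so (x₁, x₂)₂ = (0.307, -0.800).

(0.307, -0.800)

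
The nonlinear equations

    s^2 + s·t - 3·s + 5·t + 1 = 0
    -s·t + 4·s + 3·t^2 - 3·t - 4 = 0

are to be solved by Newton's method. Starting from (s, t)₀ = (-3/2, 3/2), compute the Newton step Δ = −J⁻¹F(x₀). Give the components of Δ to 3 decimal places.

(2.747, -0.182)

At (-3/2, 3/2): F = (13.000, -5.500).
Jacobian J = [[2·s + t - 3, s + 5], [-t + 4, -s + 6·t - 3]].
At the point, J = [[-4.500, 3.500], [2.500, 7.500]] (det J = -42.500).
Solving J·Δ = −F gives Δ = (2.747, -0.182).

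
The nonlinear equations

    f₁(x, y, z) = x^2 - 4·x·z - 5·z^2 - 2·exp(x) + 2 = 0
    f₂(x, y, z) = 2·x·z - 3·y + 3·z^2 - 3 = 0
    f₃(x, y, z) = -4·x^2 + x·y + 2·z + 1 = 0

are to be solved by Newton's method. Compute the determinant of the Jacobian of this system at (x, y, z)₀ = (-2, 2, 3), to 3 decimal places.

J = [[2·x - 4·z - 2·exp(x), 0, -4·x - 10·z], [2·z, -3, 2·x + 6·z], [-8·x + y, x, 2]].
At the point, J = [[-16.27067, 0.000, -22.000], [6.000, -3.000, 14.000], [18.000, -2.000, 2.000]].
det J = -1281.955.

-1281.955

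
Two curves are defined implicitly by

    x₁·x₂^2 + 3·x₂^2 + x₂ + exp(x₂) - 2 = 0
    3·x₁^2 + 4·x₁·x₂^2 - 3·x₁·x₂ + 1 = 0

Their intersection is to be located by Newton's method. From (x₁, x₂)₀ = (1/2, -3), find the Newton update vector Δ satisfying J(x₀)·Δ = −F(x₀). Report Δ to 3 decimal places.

At (1/2, -3): F = (26.54979, 24.250).
Jacobian J = [[x₂^2, 2·x₁·x₂ + 6·x₂ + exp(x₂) + 1], [6·x₁ + 4·x₂^2 - 3·x₂, 8·x₁·x₂ - 3·x₁]].
At the point, J = [[9.000, -19.95021], [48.000, -13.500]] (det J = 836.11022).
Solving J·Δ = −F gives Δ = (-0.150, 1.263).

(-0.150, 1.263)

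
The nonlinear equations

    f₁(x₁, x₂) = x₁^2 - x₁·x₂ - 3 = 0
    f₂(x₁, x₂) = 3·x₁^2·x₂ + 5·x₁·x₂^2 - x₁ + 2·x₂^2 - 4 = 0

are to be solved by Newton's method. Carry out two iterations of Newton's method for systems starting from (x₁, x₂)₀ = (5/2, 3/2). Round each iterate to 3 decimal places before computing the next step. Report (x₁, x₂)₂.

(1.983, 0.483)

At (5/2, 3/2): F = (-0.500, 54.250).
Jacobian J = [[2·x₁ - x₂, -x₁], [6·x₁·x₂ + 5·x₂^2 - 1, 3·x₁^2 + 10·x₁·x₂ + 4·x₂]].
At the point, J = [[3.500, -2.500], [32.750, 62.250]] (det J = 299.750).
Solving J·Δ = −F gives Δ = (-0.349, -0.688).
Then the next iterate is (x₁, x₂)₁ = (2.151, 0.812).
Round to (2.151, 0.812) and repeat: F = (-0.11981, 13.52982), J = [[3.490, -2.151], [12.77639, 34.59452]].
Δ = (-0.168, -0.329), so (x₁, x₂)₂ = (1.983, 0.483).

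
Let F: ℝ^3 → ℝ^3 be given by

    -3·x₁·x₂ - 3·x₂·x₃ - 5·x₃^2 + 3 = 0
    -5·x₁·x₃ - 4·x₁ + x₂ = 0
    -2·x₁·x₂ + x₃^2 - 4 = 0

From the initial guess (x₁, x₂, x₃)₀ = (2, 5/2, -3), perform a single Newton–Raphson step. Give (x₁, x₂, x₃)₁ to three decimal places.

At (2, 5/2, -3): F = (-34.500, 24.500, -5.000).
Jacobian J = [[-3·x₂, -3·x₁ - 3·x₃, -3·x₂ - 10·x₃], [-5·x₃ - 4, 1, -5·x₁], [-2·x₂, -2·x₁, 2·x₃]].
At the point, J = [[-7.500, 3.000, 22.500], [11.000, 1.000, -10.000], [-5.000, -4.000, -6.000]] (det J = -184.500).
Solving J·Δ = −F gives Δ = (0.463, -5.451, 2.415).
Then the next iterate is (x₁, x₂, x₃)₁ = (2.463, -2.951, -0.585).

(2.463, -2.951, -0.585)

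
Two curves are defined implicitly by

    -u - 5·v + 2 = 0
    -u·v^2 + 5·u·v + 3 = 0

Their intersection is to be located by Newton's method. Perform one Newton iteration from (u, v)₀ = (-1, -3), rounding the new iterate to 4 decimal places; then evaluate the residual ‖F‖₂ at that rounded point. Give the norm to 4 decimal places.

1.8380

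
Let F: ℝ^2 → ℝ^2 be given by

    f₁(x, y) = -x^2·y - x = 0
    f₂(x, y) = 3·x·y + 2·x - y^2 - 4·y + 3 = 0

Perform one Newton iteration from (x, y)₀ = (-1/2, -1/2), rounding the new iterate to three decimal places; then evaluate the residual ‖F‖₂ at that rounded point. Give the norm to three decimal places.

0.372

At (-1/2, -1/2): F = (0.625, 4.500).
Jacobian J = [[-2·x·y - 1, -x^2], [3·y + 2, 3·x - 2·y - 4]].
At the point, J = [[-1.500, -0.250], [0.500, -4.500]] (det J = 6.875).
Solving J·Δ = −F gives Δ = (0.245, 1.027).
Then the next iterate is (x, y)₁ = (-0.255, 0.527).
Re-evaluating at (-0.255, 0.527): F = (0.22073, -0.29888), so ‖F‖₂ = 0.372.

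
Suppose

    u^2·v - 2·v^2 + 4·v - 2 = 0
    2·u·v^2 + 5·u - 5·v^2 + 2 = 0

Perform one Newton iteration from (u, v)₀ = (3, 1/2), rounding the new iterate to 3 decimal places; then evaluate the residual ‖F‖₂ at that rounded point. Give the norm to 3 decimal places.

4.798

At (3, 1/2): F = (4.000, 17.250).
Jacobian J = [[2·u·v, u^2 - 4·v + 4], [2·v^2 + 5, 4·u·v - 10·v]].
At the point, J = [[3.000, 11.000], [5.500, 1.000]] (det J = -57.500).
Solving J·Δ = −F gives Δ = (-3.230, 0.517).
Then the next iterate is (u, v)₁ = (-0.230, 1.017).
Re-evaluating at (-0.230, 1.017): F = (0.05322, -4.79722), so ‖F‖₂ = 4.798.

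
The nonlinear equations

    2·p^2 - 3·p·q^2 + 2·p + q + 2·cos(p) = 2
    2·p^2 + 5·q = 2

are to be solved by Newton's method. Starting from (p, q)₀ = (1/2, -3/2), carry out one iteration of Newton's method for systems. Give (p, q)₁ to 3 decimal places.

(1.563, -0.125)

At (1/2, -3/2): F = (-3.61983, -9.000).
Jacobian J = [[4·p - 3·q^2 - 2·sin(p) + 2, -6·p·q + 1], [4·p, 5]].
At the point, J = [[-3.70885, 5.500], [2.000, 5.000]] (det J = -29.54426).
Solving J·Δ = −F gives Δ = (1.063, 1.375).
Then the next iterate is (p, q)₁ = (1.563, -0.125).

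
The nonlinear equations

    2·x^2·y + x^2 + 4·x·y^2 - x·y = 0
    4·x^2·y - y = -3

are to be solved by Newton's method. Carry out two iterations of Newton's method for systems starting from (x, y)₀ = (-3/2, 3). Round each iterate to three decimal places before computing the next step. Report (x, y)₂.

At (-3/2, 3): F = (-33.750, 27.000).
Jacobian J = [[4·x·y + 2·x + 4·y^2 - y, 2·x^2 + 8·x·y - x], [8·x·y, 4·x^2 - 1]].
At the point, J = [[12.000, -30.000], [-36.000, 8.000]] (det J = -984.000).
Solving J·Δ = −F gives Δ = (0.549, -0.905).
Then the next iterate is (x, y)₁ = (-0.951, 2.095).
Round to (-0.951, 2.095) and repeat: F = (-10.00966, 8.48388), J = [[5.58972, -13.17896], [-15.93876, 2.61760]].
Δ = (0.438, -0.574), so (x, y)₂ = (-0.513, 1.521).

(-0.513, 1.521)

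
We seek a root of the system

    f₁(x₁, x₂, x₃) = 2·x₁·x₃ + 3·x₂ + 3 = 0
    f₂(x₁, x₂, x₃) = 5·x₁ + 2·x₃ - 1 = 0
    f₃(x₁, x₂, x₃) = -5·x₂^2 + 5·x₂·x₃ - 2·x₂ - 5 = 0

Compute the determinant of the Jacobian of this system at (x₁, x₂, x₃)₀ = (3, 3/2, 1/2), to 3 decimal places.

-518.500

J = [[2·x₃, 3, 2·x₁], [5, 0, 2], [0, -10·x₂ + 5·x₃ - 2, 5·x₂]].
At the point, J = [[1.000, 3.000, 6.000], [5.000, 0.000, 2.000], [0.000, -14.500, 7.500]].
det J = -518.500.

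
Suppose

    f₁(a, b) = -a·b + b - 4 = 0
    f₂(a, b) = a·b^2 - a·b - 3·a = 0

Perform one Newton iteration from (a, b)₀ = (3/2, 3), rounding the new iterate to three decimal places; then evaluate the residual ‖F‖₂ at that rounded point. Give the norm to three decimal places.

At (3/2, 3): F = (-5.500, 4.500).
Jacobian J = [[-b, -a + 1], [b^2 - b - 3, 2·a·b - a]].
At the point, J = [[-3.000, -0.500], [3.000, 7.500]] (det J = -21.000).
Solving J·Δ = −F gives Δ = (-1.857, 0.143).
Then the next iterate is (a, b)₁ = (-0.357, 3.143).
Re-evaluating at (-0.357, 3.143): F = (0.26505, -1.33356), so ‖F‖₂ = 1.360.

1.360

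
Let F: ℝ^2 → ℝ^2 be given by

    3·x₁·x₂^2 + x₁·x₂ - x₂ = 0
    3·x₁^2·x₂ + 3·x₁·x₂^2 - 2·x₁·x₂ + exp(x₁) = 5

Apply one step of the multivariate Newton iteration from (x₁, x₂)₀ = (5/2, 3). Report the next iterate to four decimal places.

At (5/2, 3): F = (72.0000, 115.932494).
Jacobian J = [[3·x₂^2 + x₂, 6·x₁·x₂ + x₁ - 1], [6·x₁·x₂ + 3·x₂^2 - 2·x₂ + exp(x₁), 3·x₁^2 + 6·x₁·x₂ - 2·x₁]].
At the point, J = [[30.0000, 46.5000], [78.182494, 58.7500]] (det J = -1872.985969).
Solving J·Δ = −F gives Δ = (-0.6198, -1.1485).
Then the next iterate is (x₁, x₂)₁ = (1.8802, 1.8515).

(1.8802, 1.8515)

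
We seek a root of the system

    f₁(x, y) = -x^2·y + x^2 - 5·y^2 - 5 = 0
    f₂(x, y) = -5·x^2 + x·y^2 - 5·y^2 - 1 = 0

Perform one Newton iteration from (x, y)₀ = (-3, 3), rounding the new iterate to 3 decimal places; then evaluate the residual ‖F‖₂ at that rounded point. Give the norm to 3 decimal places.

At (-3, 3): F = (-68.000, -118.000).
Jacobian J = [[-2·x·y + 2·x, -x^2 - 10·y], [-10·x + y^2, 2·x·y - 10·y]].
At the point, J = [[12.000, -39.000], [39.000, -48.000]] (det J = 945.000).
Solving J·Δ = −F gives Δ = (1.416, -1.308).
Then the next iterate is (x, y)₁ = (-1.584, 1.692).
Re-evaluating at (-1.584, 1.692): F = (-21.05059, -32.39438), so ‖F‖₂ = 38.633.

38.633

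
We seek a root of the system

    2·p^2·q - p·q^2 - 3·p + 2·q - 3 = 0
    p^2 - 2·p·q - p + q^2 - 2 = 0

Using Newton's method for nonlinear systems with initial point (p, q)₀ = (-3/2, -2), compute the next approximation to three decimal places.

(-0.375, -2.250)

At (-3/2, -2): F = (-5.500, -0.250).
Jacobian J = [[4·p·q - q^2 - 3, 2·p^2 - 2·p·q + 2], [2·p - 2·q - 1, -2·p + 2·q]].
At the point, J = [[5.000, 0.500], [0.000, -1.000]] (det J = -5.000).
Solving J·Δ = −F gives Δ = (1.125, -0.250).
Then the next iterate is (p, q)₁ = (-0.375, -2.250).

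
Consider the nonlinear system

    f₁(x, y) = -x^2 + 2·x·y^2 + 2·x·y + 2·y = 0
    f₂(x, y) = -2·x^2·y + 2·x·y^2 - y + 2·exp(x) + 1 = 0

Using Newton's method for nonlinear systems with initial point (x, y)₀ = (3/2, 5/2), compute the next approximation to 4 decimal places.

At (3/2, 5/2): F = (29.0000, 14.963378).
Jacobian J = [[-2·x + 2·y^2 + 2·y, 4·x·y + 2·x + 2], [-4·x·y + 2·y^2 + 2·exp(x), -2·x^2 + 4·x·y - 1]].
At the point, J = [[14.5000, 20.0000], [6.463378, 9.5000]] (det J = 8.482437).
Solving J·Δ = −F gives Δ = (2.8020, -3.4814).
Then the next iterate is (x, y)₁ = (4.3020, -0.9814).

(4.3020, -0.9814)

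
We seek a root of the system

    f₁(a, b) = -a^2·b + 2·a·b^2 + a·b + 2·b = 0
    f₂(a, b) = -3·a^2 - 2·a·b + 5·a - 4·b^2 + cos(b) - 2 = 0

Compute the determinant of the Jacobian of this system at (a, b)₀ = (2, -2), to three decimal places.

J = [[-2·a·b + 2·b^2 + b, -a^2 + 4·a·b + a + 2], [-6·a - 2·b + 5, -2·a - 8·b - sin(b)]].
At the point, J = [[14.000, -16.000], [-3.000, 12.90930]].
det J = 132.730.

132.730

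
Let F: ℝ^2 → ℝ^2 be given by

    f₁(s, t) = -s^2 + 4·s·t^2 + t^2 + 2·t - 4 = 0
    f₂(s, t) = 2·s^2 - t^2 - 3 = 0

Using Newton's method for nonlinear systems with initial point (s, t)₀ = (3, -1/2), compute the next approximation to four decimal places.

At (3, -1/2): F = (-10.7500, 14.7500).
Jacobian J = [[-2·s + 4·t^2, 8·s·t + 2·t + 2], [4·s, -2·t]].
At the point, J = [[-5.0000, -11.0000], [12.0000, 1.0000]] (det J = 127.0000).
Solving J·Δ = −F gives Δ = (-1.1929, -0.4350).
Then the next iterate is (s, t)₁ = (1.8071, -0.9350).

(1.8071, -0.9350)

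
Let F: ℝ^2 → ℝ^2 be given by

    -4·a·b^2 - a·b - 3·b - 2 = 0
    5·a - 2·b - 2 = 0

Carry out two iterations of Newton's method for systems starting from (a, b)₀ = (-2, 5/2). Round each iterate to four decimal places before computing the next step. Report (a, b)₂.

At (-2, 5/2): F = (45.5000, -17.0000).
Jacobian J = [[-4·b^2 - b, -8·a·b - a - 3], [5, -2]].
At the point, J = [[-27.5000, 39.0000], [5.0000, -2.0000]] (det J = -140.0000).
Solving J·Δ = −F gives Δ = (4.0857, 1.7143).
Then the next iterate is (a, b)₁ = (2.0857, 4.2143).
Round to (2.0857, 4.2143) and repeat: F = (-171.603501, -0.0001), J = [[-75.255598, -75.403824], [5.0000, -2.0000]].
Δ = (-0.6506, -1.6265), so (a, b)₂ = (1.4351, 2.5878).

(1.4351, 2.5878)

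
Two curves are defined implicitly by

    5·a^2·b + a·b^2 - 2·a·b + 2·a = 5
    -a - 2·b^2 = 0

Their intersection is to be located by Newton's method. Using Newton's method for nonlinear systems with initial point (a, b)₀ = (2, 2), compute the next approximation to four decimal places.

(1.7692, 0.7788)

At (2, 2): F = (39.0000, -10.0000).
Jacobian J = [[10·a·b + b^2 - 2·b + 2, 5·a^2 + 2·a·b - 2·a], [-1, -4·b]].
At the point, J = [[42.0000, 24.0000], [-1.0000, -8.0000]] (det J = -312.0000).
Solving J·Δ = −F gives Δ = (-0.2308, -1.2212).
Then the next iterate is (a, b)₁ = (1.7692, 0.7788).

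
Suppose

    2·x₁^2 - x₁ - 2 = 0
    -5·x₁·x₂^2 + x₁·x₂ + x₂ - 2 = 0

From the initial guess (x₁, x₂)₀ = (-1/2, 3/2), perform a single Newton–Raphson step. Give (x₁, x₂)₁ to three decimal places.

At (-1/2, 3/2): F = (-1.000, 4.375).
Jacobian J = [[4·x₁ - 1, 0], [-5·x₂^2 + x₂, -10·x₁·x₂ + x₁ + 1]].
At the point, J = [[-3.000, 0.000], [-9.750, 8.000]] (det J = -24.000).
Solving J·Δ = −F gives Δ = (-0.333, -0.953).
Then the next iterate is (x₁, x₂)₁ = (-0.833, 0.547).

(-0.833, 0.547)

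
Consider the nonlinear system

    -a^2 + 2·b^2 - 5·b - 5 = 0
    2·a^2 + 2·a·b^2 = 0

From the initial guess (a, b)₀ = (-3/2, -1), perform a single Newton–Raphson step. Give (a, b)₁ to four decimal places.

At (-3/2, -1): F = (-0.2500, 1.5000).
Jacobian J = [[-2·a, 4·b - 5], [4·a + 2·b^2, 4·a·b]].
At the point, J = [[3.0000, -9.0000], [-4.0000, 6.0000]] (det J = -18.0000).
Solving J·Δ = −F gives Δ = (0.6667, 0.1944).
Then the next iterate is (a, b)₁ = (-0.8333, -0.8056).

(-0.8333, -0.8056)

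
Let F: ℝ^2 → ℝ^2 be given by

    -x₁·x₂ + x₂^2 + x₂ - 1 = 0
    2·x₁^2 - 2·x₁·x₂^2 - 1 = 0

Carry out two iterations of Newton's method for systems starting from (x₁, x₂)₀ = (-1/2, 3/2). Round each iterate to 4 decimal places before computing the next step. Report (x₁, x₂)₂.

At (-1/2, 3/2): F = (3.5000, 1.7500).
Jacobian J = [[-x₂, -x₁ + 2·x₂ + 1], [4·x₁ - 2·x₂^2, -4·x₁·x₂]].
At the point, J = [[-1.5000, 4.5000], [-6.5000, 3.0000]] (det J = 24.7500).
Solving J·Δ = −F gives Δ = (-0.1061, -0.8131).
Then the next iterate is (x₁, x₂)₁ = (-0.6061, 0.6869).
Round to (-0.6061, 0.6869) and repeat: F = (0.575062, 0.306669), J = [[-0.6869, 2.9799], [-3.368063, 1.665320]].
Δ = (-0.0049, -0.1941), so (x₁, x₂)₂ = (-0.6110, 0.4928).

(-0.6110, 0.4928)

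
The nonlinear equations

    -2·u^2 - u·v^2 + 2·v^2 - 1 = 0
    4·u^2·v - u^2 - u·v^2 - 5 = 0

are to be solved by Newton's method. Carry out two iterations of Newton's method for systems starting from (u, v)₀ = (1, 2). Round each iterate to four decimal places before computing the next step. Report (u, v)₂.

At (1, 2): F = (1.0000, -2.0000).
Jacobian J = [[-4·u - v^2, -2·u·v + 4·v], [8·u·v - 2·u - v^2, 4·u^2 - 2·u·v]].
At the point, J = [[-8.0000, 4.0000], [10.0000, 0.0000]] (det J = -40.0000).
Solving J·Δ = −F gives Δ = (0.2000, 0.1500).
Then the next iterate is (u, v)₁ = (1.2000, 2.1500).
Round to (1.2000, 2.1500) and repeat: F = (-0.1820, 0.3970), J = [[-9.4225, 3.4400], [13.6175, 0.6000]].
Δ = (-0.0281, -0.0240), so (u, v)₂ = (1.1719, 2.1260).

(1.1719, 2.1260)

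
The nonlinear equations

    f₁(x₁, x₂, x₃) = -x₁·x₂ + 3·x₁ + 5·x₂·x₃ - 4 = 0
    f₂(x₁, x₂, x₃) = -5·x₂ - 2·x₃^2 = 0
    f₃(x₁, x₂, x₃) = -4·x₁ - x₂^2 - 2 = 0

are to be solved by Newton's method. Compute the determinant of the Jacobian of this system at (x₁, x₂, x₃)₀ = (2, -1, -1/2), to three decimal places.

120.000

J = [[-x₂ + 3, -x₁ + 5·x₃, 5·x₂], [0, -5, -4·x₃], [-4, -2·x₂, 0]].
At the point, J = [[4.000, -4.500, -5.000], [0.000, -5.000, 2.000], [-4.000, 2.000, 0.000]].
det J = 120.000.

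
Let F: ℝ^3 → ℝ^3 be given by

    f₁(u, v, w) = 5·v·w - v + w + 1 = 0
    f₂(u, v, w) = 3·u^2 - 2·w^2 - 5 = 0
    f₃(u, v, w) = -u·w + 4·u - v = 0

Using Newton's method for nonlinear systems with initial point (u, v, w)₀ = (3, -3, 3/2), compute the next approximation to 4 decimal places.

(2.4486, 2.3343, 2.7624)

At (3, -3, 3/2): F = (-17.0000, 17.5000, 10.5000).
Jacobian J = [[0, 5·w - 1, 5·v + 1], [6·u, 0, -4·w], [-w + 4, -1, -u]].
At the point, J = [[0.0000, 6.5000, -14.0000], [18.0000, 0.0000, -6.0000], [2.5000, -1.0000, -3.0000]] (det J = 505.5000).
Solving J·Δ = −F gives Δ = (-0.5514, 5.3343, 1.2624).
Then the next iterate is (u, v, w)₁ = (2.4486, 2.3343, 2.7624).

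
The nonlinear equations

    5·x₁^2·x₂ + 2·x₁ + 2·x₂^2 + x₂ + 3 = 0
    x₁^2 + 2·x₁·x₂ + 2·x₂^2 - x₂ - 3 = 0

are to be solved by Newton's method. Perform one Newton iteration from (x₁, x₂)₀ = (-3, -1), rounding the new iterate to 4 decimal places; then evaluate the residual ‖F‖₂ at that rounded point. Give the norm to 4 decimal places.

2833.6771

At (-3, -1): F = (-47.0000, 15.0000).
Jacobian J = [[10·x₁·x₂ + 2, 5·x₁^2 + 4·x₂ + 1], [2·x₁ + 2·x₂, 2·x₁ + 4·x₂ - 1]].
At the point, J = [[32.0000, 42.0000], [-8.0000, -11.0000]] (det J = -16.0000).
Solving J·Δ = −F gives Δ = (-7.0625, 6.5000).
Then the next iterate is (x₁, x₂)₁ = (-10.0625, 5.5000).
Re-evaluating at (-10.0625, 5.5000): F = (2833.357422, 42.566406), so ‖F‖₂ = 2833.6771.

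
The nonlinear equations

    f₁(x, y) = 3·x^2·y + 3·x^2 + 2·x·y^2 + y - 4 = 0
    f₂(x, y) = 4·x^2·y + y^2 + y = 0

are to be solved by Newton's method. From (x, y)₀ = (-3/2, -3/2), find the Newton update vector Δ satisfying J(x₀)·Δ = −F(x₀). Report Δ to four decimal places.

(0.4368, 0.6981)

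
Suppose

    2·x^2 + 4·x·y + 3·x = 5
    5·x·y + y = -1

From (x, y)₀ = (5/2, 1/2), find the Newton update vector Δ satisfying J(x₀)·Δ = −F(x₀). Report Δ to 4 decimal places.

At (5/2, 1/2): F = (20.0000, 7.7500).
Jacobian J = [[4·x + 4·y + 3, 4·x], [5·y, 5·x + 1]].
At the point, J = [[15.0000, 10.0000], [2.5000, 13.5000]] (det J = 177.5000).
Solving J·Δ = −F gives Δ = (-1.0845, -0.3732).

(-1.0845, -0.3732)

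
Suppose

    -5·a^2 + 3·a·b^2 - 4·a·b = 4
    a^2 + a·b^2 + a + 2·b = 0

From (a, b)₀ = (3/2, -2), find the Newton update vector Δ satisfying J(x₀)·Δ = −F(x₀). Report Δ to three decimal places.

At (3/2, -2): F = (14.750, 5.750).
Jacobian J = [[-10·a + 3·b^2 - 4·b, 6·a·b - 4·a], [2·a + b^2 + 1, 2·a·b + 2]].
At the point, J = [[5.000, -24.000], [8.000, -4.000]] (det J = 172.000).
Solving J·Δ = −F gives Δ = (-0.459, 0.519).

(-0.459, 0.519)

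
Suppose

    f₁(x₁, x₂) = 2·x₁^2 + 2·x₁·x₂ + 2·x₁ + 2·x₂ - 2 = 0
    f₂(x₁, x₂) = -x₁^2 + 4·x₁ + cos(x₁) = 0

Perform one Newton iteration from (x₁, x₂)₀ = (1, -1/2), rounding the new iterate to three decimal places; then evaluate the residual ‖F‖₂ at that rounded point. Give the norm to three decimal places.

13.736

At (1, -1/2): F = (0.000, 3.54030).
Jacobian J = [[4·x₁ + 2·x₂ + 2, 2·x₁ + 2], [-2·x₁ - sin(x₁) + 4, 0]].
At the point, J = [[5.000, 4.000], [1.15853, 0.000]] (det J = -4.63412).
Solving J·Δ = −F gives Δ = (-3.056, 3.820).
Then the next iterate is (x₁, x₂)₁ = (-2.056, 3.320).
Re-evaluating at (-2.056, 3.320): F = (-4.66957, -12.91752), so ‖F‖₂ = 13.736.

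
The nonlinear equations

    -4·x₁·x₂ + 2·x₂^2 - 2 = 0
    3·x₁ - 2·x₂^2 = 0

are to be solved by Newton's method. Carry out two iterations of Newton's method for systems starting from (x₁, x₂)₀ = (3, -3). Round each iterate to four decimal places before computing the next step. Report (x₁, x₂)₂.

(0.4965, -1.0983)

At (3, -3): F = (52.0000, -9.0000).
Jacobian J = [[-4·x₂, -4·x₁ + 4·x₂], [3, -4·x₂]].
At the point, J = [[12.0000, -24.0000], [3.0000, 12.0000]] (det J = 216.0000).
Solving J·Δ = −F gives Δ = (-1.8889, 1.2222).
Then the next iterate is (x₁, x₂)₁ = (1.1111, -1.7778).
Round to (1.1111, -1.7778) and repeat: F = (12.2224, -2.987846), J = [[7.1112, -11.5556], [3.0000, 7.1112]].
Δ = (-0.6146, 0.6795), so (x₁, x₂)₂ = (0.4965, -1.0983).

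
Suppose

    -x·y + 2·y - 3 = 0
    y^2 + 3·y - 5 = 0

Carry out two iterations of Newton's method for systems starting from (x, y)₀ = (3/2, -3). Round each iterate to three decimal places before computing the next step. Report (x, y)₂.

(2.763, -4.228)

At (3/2, -3): F = (-4.500, -5.000).
Jacobian J = [[-y, -x + 2], [0, 2·y + 3]].
At the point, J = [[3.000, 0.500], [0.000, -3.000]] (det J = -9.000).
Solving J·Δ = −F gives Δ = (1.778, -1.667).
Then the next iterate is (x, y)₁ = (3.278, -4.667).
Round to (3.278, -4.667) and repeat: F = (2.96443, 2.77989), J = [[4.667, -1.278], [0.000, -6.334]].
Δ = (-0.515, 0.439), so (x, y)₂ = (2.763, -4.228).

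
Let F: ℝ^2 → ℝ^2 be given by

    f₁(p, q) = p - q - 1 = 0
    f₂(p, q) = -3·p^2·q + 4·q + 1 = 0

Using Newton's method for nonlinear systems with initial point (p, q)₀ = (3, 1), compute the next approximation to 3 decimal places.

At (3, 1): F = (1.000, -22.000).
Jacobian J = [[1, -1], [-6·p·q, -3·p^2 + 4]].
At the point, J = [[1.000, -1.000], [-18.000, -23.000]] (det J = -41.000).
Solving J·Δ = −F gives Δ = (-1.098, -0.098).
Then the next iterate is (p, q)₁ = (1.902, 0.902).

(1.902, 0.902)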